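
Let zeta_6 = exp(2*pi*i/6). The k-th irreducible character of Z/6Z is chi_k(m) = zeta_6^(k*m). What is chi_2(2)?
chi_2(2) = zeta_6^4 = exp(-2*I*pi/3)

Argument: chi_2(2) = zeta_6^(2*2) = zeta_6^4. Since zeta_6^6 = 1, this equals zeta_6^4 = exp(2*pi*i*4/6) = exp(-2*I*pi/3).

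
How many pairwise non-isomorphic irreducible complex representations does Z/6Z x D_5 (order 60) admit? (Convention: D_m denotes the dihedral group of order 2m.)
24

Details: The number of irreducible complex representations of a finite group equals its number of conjugacy classes. For a direct product, #classes(G x H) = #classes(G) * #classes(H). Z/6Z has 6 classes (abelian), D_5 has 4 classes, so 6 * 4 = 24, so Z/6Z x D_5 (order 60) has exactly 24 irreducible complex representations.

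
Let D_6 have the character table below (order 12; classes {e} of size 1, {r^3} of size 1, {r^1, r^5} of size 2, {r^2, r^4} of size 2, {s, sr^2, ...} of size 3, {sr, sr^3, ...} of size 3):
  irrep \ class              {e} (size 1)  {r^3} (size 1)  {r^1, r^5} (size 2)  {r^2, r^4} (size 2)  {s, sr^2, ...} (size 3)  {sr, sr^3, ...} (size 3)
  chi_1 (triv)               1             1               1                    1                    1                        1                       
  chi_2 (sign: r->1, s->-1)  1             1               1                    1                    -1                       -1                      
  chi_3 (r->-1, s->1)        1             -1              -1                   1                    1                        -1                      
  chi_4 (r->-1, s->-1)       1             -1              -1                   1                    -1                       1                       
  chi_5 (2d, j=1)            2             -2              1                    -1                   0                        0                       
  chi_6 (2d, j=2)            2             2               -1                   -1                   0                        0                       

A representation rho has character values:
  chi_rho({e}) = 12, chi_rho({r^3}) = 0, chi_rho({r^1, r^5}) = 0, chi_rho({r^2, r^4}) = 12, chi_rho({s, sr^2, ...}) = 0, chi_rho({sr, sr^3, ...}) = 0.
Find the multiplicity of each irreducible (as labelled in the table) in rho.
Multiplicities: chi_1: 3, chi_2: 3, chi_3: 3, chi_4: 3, chi_5: 0, chi_6: 0.

Explanation: Use <chi_rho, chi> = (1/|G|) sum_C |C| * chi_rho(C) * conj(chi(C)) with |G| = 12 for each irreducible chi in the table:
  <chi_rho, chi_1> = (1/12)[1*(12)*conj(1) + 1*(0)*conj(1) + 2*(0)*conj(1) + 2*(12)*conj(1) + 3*(0)*conj(1) + 3*(0)*conj(1)]
      = (1/12)[(12) + (0) + (0) + (24) + (0) + (0)] = 36/12 = 3
  <chi_rho, chi_2> = (1/12)[1*(12)*conj(1) + 1*(0)*conj(1) + 2*(0)*conj(1) + 2*(12)*conj(1) + 3*(0)*conj(-1) + 3*(0)*conj(-1)]
      = (1/12)[(12) + (0) + (0) + (24) + (0) + (0)] = 36/12 = 3
  <chi_rho, chi_3> = (1/12)[1*(12)*conj(1) + 1*(0)*conj(-1) + 2*(0)*conj(-1) + 2*(12)*conj(1) + 3*(0)*conj(1) + 3*(0)*conj(-1)]
      = (1/12)[(12) + (0) + (0) + (24) + (0) + (0)] = 36/12 = 3
  <chi_rho, chi_4> = (1/12)[1*(12)*conj(1) + 1*(0)*conj(-1) + 2*(0)*conj(-1) + 2*(12)*conj(1) + 3*(0)*conj(-1) + 3*(0)*conj(1)]
      = (1/12)[(12) + (0) + (0) + (24) + (0) + (0)] = 36/12 = 3
  <chi_rho, chi_5> = (1/12)[1*(12)*conj(2) + 1*(0)*conj(-2) + 2*(0)*conj(1) + 2*(12)*conj(-1) + 3*(0)*conj(0) + 3*(0)*conj(0)]
      = (1/12)[(24) + (0) + (0) + (-24) + (0) + (0)] = 0/12 = 0
  <chi_rho, chi_6> = (1/12)[1*(12)*conj(2) + 1*(0)*conj(2) + 2*(0)*conj(-1) + 2*(12)*conj(-1) + 3*(0)*conj(0) + 3*(0)*conj(0)]
      = (1/12)[(24) + (0) + (0) + (-24) + (0) + (0)] = 0/12 = 0
Dimension check: dim(rho) = sum (mult * dim) = 3*1 + 3*1 + 3*1 + 3*1 + 0*2 + 0*2 = 12 = chi_rho(e) = 12.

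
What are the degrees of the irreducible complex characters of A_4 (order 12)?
Dimensions: 1, 1, 1, 3

Proof sketch: There are 4 irreducibles (= number of conjugacy classes). Their dimensions d_i satisfy sum d_i^2 = |G| = 12: 1 + 1 + 1 + 9 = 12.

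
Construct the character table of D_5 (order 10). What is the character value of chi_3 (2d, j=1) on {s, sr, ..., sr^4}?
Conjugacy classes: {e} of size 1, {r^1, r^4} of size 2, {r^2, r^3} of size 2, {s, sr, ..., sr^4} of size 5.
Character table:
  irrep \ class              {e} (size 1)  {r^1, r^4} (size 2)  {r^2, r^3} (size 2)  {s, sr, ..., sr^4} (size 5)
  chi_1 (triv)               1             1                    1                    1                          
  chi_2 (sign: r->1, s->-1)  1             1                    1                    -1                         
  chi_3 (2d, j=1)            2             -1/2 + sqrt(5)/2     -sqrt(5)/2 - 1/2     0                          
  chi_4 (2d, j=2)            2             -sqrt(5)/2 - 1/2     -1/2 + sqrt(5)/2     0                          

Spot check: chi_3 (2d, j=1) on {s, sr, ..., sr^4} = 0.

Details: D_5 has order 2*5 = 10 with 4 conjugacy classes, hence 4 irreducibles. Sum of squared dims 1 + 1 + 4 + 4 = 10 = |G|. Linear characters come from the abelianisation; the 2-dimensional irreps have character r^k -> 2*cos(2*pi*j*k/5), reflections -> 0.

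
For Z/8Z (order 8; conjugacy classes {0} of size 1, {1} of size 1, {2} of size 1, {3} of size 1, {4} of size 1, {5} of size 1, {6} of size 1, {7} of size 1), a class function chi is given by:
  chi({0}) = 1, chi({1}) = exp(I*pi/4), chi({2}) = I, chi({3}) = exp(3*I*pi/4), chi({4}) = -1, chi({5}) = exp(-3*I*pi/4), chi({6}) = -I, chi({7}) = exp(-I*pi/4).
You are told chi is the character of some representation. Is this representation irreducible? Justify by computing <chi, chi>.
Irreducible: <chi, chi> = 1.

Justification: <chi, chi> = (1/|G|) sum_C |C| * |chi(C)|^2 = (1/8)[1*|1|^2 + 1*|exp(I*pi/4)|^2 + 1*|I|^2 + 1*|exp(3*I*pi/4)|^2 + 1*|-1|^2 + 1*|exp(-3*I*pi/4)|^2 + 1*|-I|^2 + 1*|exp(-I*pi/4)|^2]
  = (1/8)[(1) + (1) + (1) + (1) + (1) + (1) + (1) + (1)] = 8/8 = 1.
(Exp terms are combined using exp(i*s)*conj(exp(i*t)) = exp(i*(s-t)), and sums of them are collapsed using the identity that for every m > 1 the m distinct m-th roots of unity sum to 0, e.g. 1 + exp(2*I*pi/3) + exp(-2*I*pi/3) = 0.)
A character is irreducible iff <chi, chi> = 1, so this representation is irreducible.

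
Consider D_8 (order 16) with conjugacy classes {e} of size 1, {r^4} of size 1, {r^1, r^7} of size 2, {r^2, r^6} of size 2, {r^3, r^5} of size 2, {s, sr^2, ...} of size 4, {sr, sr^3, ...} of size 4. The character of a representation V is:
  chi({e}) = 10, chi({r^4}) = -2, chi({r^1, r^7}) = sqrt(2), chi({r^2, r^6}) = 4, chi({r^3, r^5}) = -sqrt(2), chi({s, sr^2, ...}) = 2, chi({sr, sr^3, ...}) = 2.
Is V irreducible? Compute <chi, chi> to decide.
Not irreducible (reducible): <chi, chi> = 11 > 1.

Solution. <chi, chi> = (1/|G|) sum_C |C| * |chi(C)|^2 = (1/16)[1*|10|^2 + 1*|-2|^2 + 2*|sqrt(2)|^2 + 2*|4|^2 + 2*|-sqrt(2)|^2 + 4*|2|^2 + 4*|2|^2]
  = (1/16)[(100) + (4) + (4) + (32) + (4) + (16) + (16)] = 176/16 = 11.
A character is irreducible iff <chi, chi> = 1, so this representation is reducible.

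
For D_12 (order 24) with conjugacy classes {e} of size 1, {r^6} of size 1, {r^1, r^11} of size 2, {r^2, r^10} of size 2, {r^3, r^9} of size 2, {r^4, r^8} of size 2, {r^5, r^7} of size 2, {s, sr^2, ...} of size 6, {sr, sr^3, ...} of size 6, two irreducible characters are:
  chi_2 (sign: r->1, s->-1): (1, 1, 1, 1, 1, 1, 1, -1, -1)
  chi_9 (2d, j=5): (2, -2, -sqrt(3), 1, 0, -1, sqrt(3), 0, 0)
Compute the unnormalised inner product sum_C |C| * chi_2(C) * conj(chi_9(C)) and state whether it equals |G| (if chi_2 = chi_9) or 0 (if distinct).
Sum = 0; so <chi_2, chi_9> = 0 (distinct irreducibles are orthogonal).

Proof sketch: Compute term by term over conjugacy classes (|C| * chi_2(C) * conj(chi_9(C))):
  1*(1)*conj(2) + 1*(1)*conj(-2) + 2*(1)*conj(-sqrt(3)) + 2*(1)*conj(1) + 2*(1)*conj(0) + 2*(1)*conj(-1) + 2*(1)*conj(sqrt(3)) + 6*(-1)*conj(0) + 6*(-1)*conj(0)
  = (2) + (-2) + (-2*sqrt(3)) + (2) + (0) + (-2) + (2*sqrt(3)) + (0) + (0)
  = 0.
Dividing by |G| = 24 gives 0/24 = 0, matching the row-orthogonality relation <chi_2, chi_9> = [chi_2 = chi_9].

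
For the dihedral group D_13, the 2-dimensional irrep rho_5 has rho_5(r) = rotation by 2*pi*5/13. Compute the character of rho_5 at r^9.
chi_{rho_5}(r^9) = 2*cos(2*pi*5*9/13) = -2*cos(pi/13)

Argument: rho_5(r^9) is rotation by angle 2*pi*5*9/13, whose trace is 2*cos(2*pi*5*9/13) = -2*cos(pi/13).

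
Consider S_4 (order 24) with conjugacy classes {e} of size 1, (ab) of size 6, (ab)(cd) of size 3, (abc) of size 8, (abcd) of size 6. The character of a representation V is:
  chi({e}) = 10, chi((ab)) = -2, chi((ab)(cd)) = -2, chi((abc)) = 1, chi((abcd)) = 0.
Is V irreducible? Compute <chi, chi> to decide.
Not irreducible (reducible): <chi, chi> = 6 > 1.

Justification: <chi, chi> = (1/|G|) sum_C |C| * |chi(C)|^2 = (1/24)[1*|10|^2 + 6*|-2|^2 + 3*|-2|^2 + 8*|1|^2 + 6*|0|^2]
  = (1/24)[(100) + (24) + (12) + (8) + (0)] = 144/24 = 6.
A character is irreducible iff <chi, chi> = 1, so this representation is reducible.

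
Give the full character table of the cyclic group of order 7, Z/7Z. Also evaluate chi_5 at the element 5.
Character table of Z/7Z (irreps indexed chi_0,...,chi_6 with chi_k(m) = zeta_7^(k*m), zeta_7 = exp(2*pi*i/7)):
  irrep \ class  {0} (size 1)  {1} (size 1)    {2} (size 1)    {3} (size 1)    {4} (size 1)    {5} (size 1)    {6} (size 1)  
  chi_0          1             1               1               1               1               1               1             
  chi_1          1             exp(2*I*pi/7)   exp(4*I*pi/7)   exp(6*I*pi/7)   exp(-6*I*pi/7)  exp(-4*I*pi/7)  exp(-2*I*pi/7)
  chi_2          1             exp(4*I*pi/7)   exp(-6*I*pi/7)  exp(-2*I*pi/7)  exp(2*I*pi/7)   exp(6*I*pi/7)   exp(-4*I*pi/7)
  chi_3          1             exp(6*I*pi/7)   exp(-2*I*pi/7)  exp(4*I*pi/7)   exp(-4*I*pi/7)  exp(2*I*pi/7)   exp(-6*I*pi/7)
  chi_4          1             exp(-6*I*pi/7)  exp(2*I*pi/7)   exp(-4*I*pi/7)  exp(4*I*pi/7)   exp(-2*I*pi/7)  exp(6*I*pi/7) 
  chi_5          1             exp(-4*I*pi/7)  exp(6*I*pi/7)   exp(2*I*pi/7)   exp(-2*I*pi/7)  exp(-6*I*pi/7)  exp(4*I*pi/7) 
  chi_6          1             exp(-2*I*pi/7)  exp(-4*I*pi/7)  exp(-6*I*pi/7)  exp(6*I*pi/7)   exp(4*I*pi/7)   exp(2*I*pi/7) 

Spot check: chi_5(5) = zeta_7^(5*5) = zeta_7^25 = exp(-6*I*pi/7).

Reasoning: Z/7Z is abelian, so all 7 irreducible complex representations are 1-dimensional. They are given by chi_k(m) = zeta_7^(k*m) for k = 0,...,6. Row orthogonality: sum_m chi_k(m) conj(chi_l(m)) = 7 * [k = l].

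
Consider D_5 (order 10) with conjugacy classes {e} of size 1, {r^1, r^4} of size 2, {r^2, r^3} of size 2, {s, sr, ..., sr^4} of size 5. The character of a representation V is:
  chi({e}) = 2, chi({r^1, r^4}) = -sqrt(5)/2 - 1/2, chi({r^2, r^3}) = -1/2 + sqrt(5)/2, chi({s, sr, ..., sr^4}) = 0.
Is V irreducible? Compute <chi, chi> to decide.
Irreducible: <chi, chi> = 1.

Explanation: <chi, chi> = (1/|G|) sum_C |C| * |chi(C)|^2 = (1/10)[1*|2|^2 + 2*|-sqrt(5)/2 - 1/2|^2 + 2*|-1/2 + sqrt(5)/2|^2 + 5*|0|^2]
  = (1/10)[(4) + (sqrt(5) + 3) + (3 - sqrt(5)) + (0)] = 10/10 = 1.
A character is irreducible iff <chi, chi> = 1, so this representation is irreducible.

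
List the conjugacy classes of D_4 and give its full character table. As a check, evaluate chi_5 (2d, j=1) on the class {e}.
Conjugacy classes: {e} of size 1, {r^2} of size 1, {r^1, r^3} of size 2, {s, sr^2, ...} of size 2, {sr, sr^3, ...} of size 2.
Character table:
  irrep \ class              {e} (size 1)  {r^2} (size 1)  {r^1, r^3} (size 2)  {s, sr^2, ...} (size 2)  {sr, sr^3, ...} (size 2)
  chi_1 (triv)               1             1               1                    1                        1                       
  chi_2 (sign: r->1, s->-1)  1             1               1                    -1                       -1                      
  chi_3 (r->-1, s->1)        1             1               -1                   1                        -1                      
  chi_4 (r->-1, s->-1)       1             1               -1                   -1                       1                       
  chi_5 (2d, j=1)            2             -2              0                    0                        0                       

Spot check: chi_5 (2d, j=1) on {e} = 2.

Solution. D_4 has order 2*4 = 8 with 5 conjugacy classes, hence 5 irreducibles. Sum of squared dims 1 + 1 + 1 + 1 + 4 = 8 = |G|. Linear characters come from the abelianisation; the 2-dimensional irreps have character r^k -> 2*cos(2*pi*j*k/4), reflections -> 0.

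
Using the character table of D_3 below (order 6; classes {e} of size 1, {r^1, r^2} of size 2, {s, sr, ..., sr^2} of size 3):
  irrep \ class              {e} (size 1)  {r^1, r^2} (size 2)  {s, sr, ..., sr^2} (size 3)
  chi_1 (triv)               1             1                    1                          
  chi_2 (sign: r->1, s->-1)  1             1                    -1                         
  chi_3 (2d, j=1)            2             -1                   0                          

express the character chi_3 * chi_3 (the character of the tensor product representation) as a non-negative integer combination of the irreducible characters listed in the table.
chi_3 tensor chi_3 = chi_1 + chi_2 + chi_3 (all other irreducibles have multiplicity 0).

Reasoning: The character of a tensor product is the pointwise product (chi_3 * chi_3)(C) = chi_3(C) * chi_3(C):
  {e}: (2)*(2), {r^1, r^2}: (-1)*(-1), {s, sr, ..., sr^2}: (0)*(0)
so (chi_3 * chi_3) takes values
  {e} -> 4, {r^1, r^2} -> 1, {s, sr, ..., sr^2} -> 0.
Now take the inner product of this character with each irreducible chi from the table, <chi_3*chi_3, chi> = (1/6) sum_C |C| (chi_3*chi_3)(C) conj(chi(C)):
  <chi_3*chi_3, chi_1> = (1/6)[1*(4)*conj(1) + 2*(1)*conj(1) + 3*(0)*conj(1)]
      = (1/6)[(4) + (2) + (0)] = 6/6 = 1
  <chi_3*chi_3, chi_2> = (1/6)[1*(4)*conj(1) + 2*(1)*conj(1) + 3*(0)*conj(-1)]
      = (1/6)[(4) + (2) + (0)] = 6/6 = 1
  <chi_3*chi_3, chi_3> = (1/6)[1*(4)*conj(2) + 2*(1)*conj(-1) + 3*(0)*conj(0)]
      = (1/6)[(8) + (-2) + (0)] = 6/6 = 1
Hence the multiplicities are chi_1: 1, chi_2: 1, chi_3: 1. Dimension check: dim(chi_3)*dim(chi_3) = 2*2 = 4 and sum (mult * dim) = 1*1 + 1*1 + 1*2 = 4.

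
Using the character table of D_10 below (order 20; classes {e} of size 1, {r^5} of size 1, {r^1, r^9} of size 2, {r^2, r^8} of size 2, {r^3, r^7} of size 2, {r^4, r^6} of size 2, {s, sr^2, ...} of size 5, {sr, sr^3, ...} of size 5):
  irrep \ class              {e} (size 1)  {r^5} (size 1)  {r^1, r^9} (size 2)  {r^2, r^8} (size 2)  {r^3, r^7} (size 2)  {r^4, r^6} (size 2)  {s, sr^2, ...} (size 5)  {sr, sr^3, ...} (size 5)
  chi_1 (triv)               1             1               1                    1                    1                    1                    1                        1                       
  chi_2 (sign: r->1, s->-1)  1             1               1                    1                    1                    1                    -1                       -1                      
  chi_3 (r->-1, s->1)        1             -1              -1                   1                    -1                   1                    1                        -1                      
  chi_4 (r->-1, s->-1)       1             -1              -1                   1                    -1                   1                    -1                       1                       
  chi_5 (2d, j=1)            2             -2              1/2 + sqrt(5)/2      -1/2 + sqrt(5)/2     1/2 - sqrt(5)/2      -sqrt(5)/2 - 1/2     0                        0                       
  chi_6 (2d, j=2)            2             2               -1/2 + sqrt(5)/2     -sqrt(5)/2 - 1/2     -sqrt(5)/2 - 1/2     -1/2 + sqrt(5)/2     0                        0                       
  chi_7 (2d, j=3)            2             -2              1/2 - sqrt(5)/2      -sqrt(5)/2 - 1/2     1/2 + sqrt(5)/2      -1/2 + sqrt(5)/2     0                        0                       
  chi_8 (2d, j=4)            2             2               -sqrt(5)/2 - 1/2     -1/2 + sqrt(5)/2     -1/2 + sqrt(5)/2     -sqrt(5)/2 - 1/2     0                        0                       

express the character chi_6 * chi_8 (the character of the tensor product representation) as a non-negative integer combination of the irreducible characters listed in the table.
chi_6 tensor chi_8 = chi_6 + chi_8 (all other irreducibles have multiplicity 0).

Derivation: The character of a tensor product is the pointwise product (chi_6 * chi_8)(C) = chi_6(C) * chi_8(C):
  {e}: (2)*(2), {r^5}: (2)*(2), {r^1, r^9}: (-1/2 + sqrt(5)/2)*(-sqrt(5)/2 - 1/2), {r^2, r^8}: (-sqrt(5)/2 - 1/2)*(-1/2 + sqrt(5)/2), {r^3, r^7}: (-sqrt(5)/2 - 1/2)*(-1/2 + sqrt(5)/2), {r^4, r^6}: (-1/2 + sqrt(5)/2)*(-sqrt(5)/2 - 1/2), {s, sr^2, ...}: (0)*(0), {sr, sr^3, ...}: (0)*(0)
so (chi_6 * chi_8) takes values
  {e} -> 4, {r^5} -> 4, {r^1, r^9} -> -1, {r^2, r^8} -> -1, {r^3, r^7} -> -1, {r^4, r^6} -> -1, {s, sr^2, ...} -> 0, {sr, sr^3, ...} -> 0.
Now take the inner product of this character with each irreducible chi from the table, <chi_6*chi_8, chi> = (1/20) sum_C |C| (chi_6*chi_8)(C) conj(chi(C)):
  <chi_6*chi_8, chi_1> = (1/20)[1*(4)*conj(1) + 1*(4)*conj(1) + 2*(-1)*conj(1) + 2*(-1)*conj(1) + 2*(-1)*conj(1) + 2*(-1)*conj(1) + 5*(0)*conj(1) + 5*(0)*conj(1)]
      = (1/20)[(4) + (4) + (-2) + (-2) + (-2) + (-2) + (0) + (0)] = 0/20 = 0
  <chi_6*chi_8, chi_2> = (1/20)[1*(4)*conj(1) + 1*(4)*conj(1) + 2*(-1)*conj(1) + 2*(-1)*conj(1) + 2*(-1)*conj(1) + 2*(-1)*conj(1) + 5*(0)*conj(-1) + 5*(0)*conj(-1)]
      = (1/20)[(4) + (4) + (-2) + (-2) + (-2) + (-2) + (0) + (0)] = 0/20 = 0
  <chi_6*chi_8, chi_3> = (1/20)[1*(4)*conj(1) + 1*(4)*conj(-1) + 2*(-1)*conj(-1) + 2*(-1)*conj(1) + 2*(-1)*conj(-1) + 2*(-1)*conj(1) + 5*(0)*conj(1) + 5*(0)*conj(-1)]
      = (1/20)[(4) + (-4) + (2) + (-2) + (2) + (-2) + (0) + (0)] = 0/20 = 0
  <chi_6*chi_8, chi_4> = (1/20)[1*(4)*conj(1) + 1*(4)*conj(-1) + 2*(-1)*conj(-1) + 2*(-1)*conj(1) + 2*(-1)*conj(-1) + 2*(-1)*conj(1) + 5*(0)*conj(-1) + 5*(0)*conj(1)]
      = (1/20)[(4) + (-4) + (2) + (-2) + (2) + (-2) + (0) + (0)] = 0/20 = 0
  <chi_6*chi_8, chi_5> = (1/20)[1*(4)*conj(2) + 1*(4)*conj(-2) + 2*(-1)*conj(1/2 + sqrt(5)/2) + 2*(-1)*conj(-1/2 + sqrt(5)/2) + 2*(-1)*conj(1/2 - sqrt(5)/2) + 2*(-1)*conj(-sqrt(5)/2 - 1/2) + 5*(0)*conj(0) + 5*(0)*conj(0)]
      = (1/20)[(8) + (-8) + (-sqrt(5) - 1) + (1 - sqrt(5)) + (-1 + sqrt(5)) + (1 + sqrt(5)) + (0) + (0)] = 0/20 = 0
  <chi_6*chi_8, chi_6> = (1/20)[1*(4)*conj(2) + 1*(4)*conj(2) + 2*(-1)*conj(-1/2 + sqrt(5)/2) + 2*(-1)*conj(-sqrt(5)/2 - 1/2) + 2*(-1)*conj(-sqrt(5)/2 - 1/2) + 2*(-1)*conj(-1/2 + sqrt(5)/2) + 5*(0)*conj(0) + 5*(0)*conj(0)]
      = (1/20)[(8) + (8) + (1 - sqrt(5)) + (1 + sqrt(5)) + (1 + sqrt(5)) + (1 - sqrt(5)) + (0) + (0)] = 20/20 = 1
  <chi_6*chi_8, chi_7> = (1/20)[1*(4)*conj(2) + 1*(4)*conj(-2) + 2*(-1)*conj(1/2 - sqrt(5)/2) + 2*(-1)*conj(-sqrt(5)/2 - 1/2) + 2*(-1)*conj(1/2 + sqrt(5)/2) + 2*(-1)*conj(-1/2 + sqrt(5)/2) + 5*(0)*conj(0) + 5*(0)*conj(0)]
      = (1/20)[(8) + (-8) + (-1 + sqrt(5)) + (1 + sqrt(5)) + (-sqrt(5) - 1) + (1 - sqrt(5)) + (0) + (0)] = 0/20 = 0
  <chi_6*chi_8, chi_8> = (1/20)[1*(4)*conj(2) + 1*(4)*conj(2) + 2*(-1)*conj(-sqrt(5)/2 - 1/2) + 2*(-1)*conj(-1/2 + sqrt(5)/2) + 2*(-1)*conj(-1/2 + sqrt(5)/2) + 2*(-1)*conj(-sqrt(5)/2 - 1/2) + 5*(0)*conj(0) + 5*(0)*conj(0)]
      = (1/20)[(8) + (8) + (1 + sqrt(5)) + (1 - sqrt(5)) + (1 - sqrt(5)) + (1 + sqrt(5)) + (0) + (0)] = 20/20 = 1
Hence the multiplicities are chi_6: 1, chi_8: 1. Dimension check: dim(chi_6)*dim(chi_8) = 2*2 = 4 and sum (mult * dim) = 1*2 + 1*2 = 4.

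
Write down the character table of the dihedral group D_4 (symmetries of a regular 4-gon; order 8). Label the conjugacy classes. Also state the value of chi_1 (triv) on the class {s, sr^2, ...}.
Conjugacy classes: {e} of size 1, {r^2} of size 1, {r^1, r^3} of size 2, {s, sr^2, ...} of size 2, {sr, sr^3, ...} of size 2.
Character table:
  irrep \ class              {e} (size 1)  {r^2} (size 1)  {r^1, r^3} (size 2)  {s, sr^2, ...} (size 2)  {sr, sr^3, ...} (size 2)
  chi_1 (triv)               1             1               1                    1                        1                       
  chi_2 (sign: r->1, s->-1)  1             1               1                    -1                       -1                      
  chi_3 (r->-1, s->1)        1             1               -1                   1                        -1                      
  chi_4 (r->-1, s->-1)       1             1               -1                   -1                       1                       
  chi_5 (2d, j=1)            2             -2              0                    0                        0                       

Spot check: chi_1 (triv) on {s, sr^2, ...} = 1.

Working: D_4 has order 2*4 = 8 with 5 conjugacy classes, hence 5 irreducibles. Sum of squared dims 1 + 1 + 1 + 1 + 4 = 8 = |G|. Linear characters come from the abelianisation; the 2-dimensional irreps have character r^k -> 2*cos(2*pi*j*k/4), reflections -> 0.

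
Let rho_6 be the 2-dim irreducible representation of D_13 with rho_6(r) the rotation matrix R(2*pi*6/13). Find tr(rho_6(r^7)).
chi_{rho_6}(r^7) = 2*cos(2*pi*6*7/13) = 2*cos(84*pi/13)

Solution. rho_6(r^7) is rotation by angle 2*pi*6*7/13, whose trace is 2*cos(2*pi*6*7/13) = 2*cos(84*pi/13).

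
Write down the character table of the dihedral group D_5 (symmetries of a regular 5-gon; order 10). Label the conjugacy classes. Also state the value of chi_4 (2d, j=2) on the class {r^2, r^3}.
Conjugacy classes: {e} of size 1, {r^1, r^4} of size 2, {r^2, r^3} of size 2, {s, sr, ..., sr^4} of size 5.
Character table:
  irrep \ class              {e} (size 1)  {r^1, r^4} (size 2)  {r^2, r^3} (size 2)  {s, sr, ..., sr^4} (size 5)
  chi_1 (triv)               1             1                    1                    1                          
  chi_2 (sign: r->1, s->-1)  1             1                    1                    -1                         
  chi_3 (2d, j=1)            2             -1/2 + sqrt(5)/2     -sqrt(5)/2 - 1/2     0                          
  chi_4 (2d, j=2)            2             -sqrt(5)/2 - 1/2     -1/2 + sqrt(5)/2     0                          

Spot check: chi_4 (2d, j=2) on {r^2, r^3} = -1/2 + sqrt(5)/2.

Proof sketch: D_5 has order 2*5 = 10 with 4 conjugacy classes, hence 4 irreducibles. Sum of squared dims 1 + 1 + 4 + 4 = 10 = |G|. Linear characters come from the abelianisation; the 2-dimensional irreps have character r^k -> 2*cos(2*pi*j*k/5), reflections -> 0.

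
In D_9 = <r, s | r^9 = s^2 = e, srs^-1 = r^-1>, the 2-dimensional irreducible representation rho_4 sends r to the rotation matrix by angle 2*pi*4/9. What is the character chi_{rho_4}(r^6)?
chi_{rho_4}(r^6) = 2*cos(2*pi*4*6/9) = -1

rho_4(r^6) is rotation by angle 2*pi*4*6/9, whose trace is 2*cos(2*pi*4*6/9) = -1.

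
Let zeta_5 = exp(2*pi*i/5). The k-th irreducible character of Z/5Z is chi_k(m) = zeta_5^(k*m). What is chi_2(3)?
chi_2(3) = zeta_5^6 = exp(2*I*pi/5)

Details: chi_2(3) = zeta_5^(2*3) = zeta_5^6. Since zeta_5^5 = 1, this equals zeta_5^1 = exp(2*pi*i*1/5) = exp(2*I*pi/5).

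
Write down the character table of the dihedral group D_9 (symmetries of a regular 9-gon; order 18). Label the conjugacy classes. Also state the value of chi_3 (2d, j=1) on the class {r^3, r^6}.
Conjugacy classes: {e} of size 1, {r^1, r^8} of size 2, {r^2, r^7} of size 2, {r^3, r^6} of size 2, {r^4, r^5} of size 2, {s, sr, ..., sr^8} of size 9.
Character table:
  irrep \ class              {e} (size 1)  {r^1, r^8} (size 2)  {r^2, r^7} (size 2)  {r^3, r^6} (size 2)  {r^4, r^5} (size 2)  {s, sr, ..., sr^8} (size 9)
  chi_1 (triv)               1             1                    1                    1                    1                    1                          
  chi_2 (sign: r->1, s->-1)  1             1                    1                    1                    1                    -1                         
  chi_3 (2d, j=1)            2             2*cos(2*pi/9)        2*cos(4*pi/9)        -1                   -2*cos(pi/9)         0                          
  chi_4 (2d, j=2)            2             2*cos(4*pi/9)        -2*cos(pi/9)         -1                   2*cos(2*pi/9)        0                          
  chi_5 (2d, j=3)            2             -1                   -1                   2                    -1                   0                          
  chi_6 (2d, j=4)            2             -2*cos(pi/9)         2*cos(2*pi/9)        -1                   2*cos(4*pi/9)        0                          

Spot check: chi_3 (2d, j=1) on {r^3, r^6} = -1.

Reasoning: D_9 has order 2*9 = 18 with 6 conjugacy classes, hence 6 irreducibles. Sum of squared dims 1 + 1 + 4 + 4 + 4 + 4 = 18 = |G|. Linear characters come from the abelianisation; the 2-dimensional irreps have character r^k -> 2*cos(2*pi*j*k/9), reflections -> 0.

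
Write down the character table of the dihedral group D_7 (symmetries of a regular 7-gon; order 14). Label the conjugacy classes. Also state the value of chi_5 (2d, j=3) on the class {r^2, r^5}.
Conjugacy classes: {e} of size 1, {r^1, r^6} of size 2, {r^2, r^5} of size 2, {r^3, r^4} of size 2, {s, sr, ..., sr^6} of size 7.
Character table:
  irrep \ class              {e} (size 1)  {r^1, r^6} (size 2)  {r^2, r^5} (size 2)  {r^3, r^4} (size 2)  {s, sr, ..., sr^6} (size 7)
  chi_1 (triv)               1             1                    1                    1                    1                          
  chi_2 (sign: r->1, s->-1)  1             1                    1                    1                    -1                         
  chi_3 (2d, j=1)            2             2*cos(2*pi/7)        -2*cos(3*pi/7)       -2*cos(pi/7)         0                          
  chi_4 (2d, j=2)            2             -2*cos(3*pi/7)       -2*cos(pi/7)         2*cos(2*pi/7)        0                          
  chi_5 (2d, j=3)            2             -2*cos(pi/7)         2*cos(2*pi/7)        -2*cos(3*pi/7)       0                          

Spot check: chi_5 (2d, j=3) on {r^2, r^5} = 2*cos(2*pi/7).

Working: D_7 has order 2*7 = 14 with 5 conjugacy classes, hence 5 irreducibles. Sum of squared dims 1 + 1 + 4 + 4 + 4 = 14 = |G|. Linear characters come from the abelianisation; the 2-dimensional irreps have character r^k -> 2*cos(2*pi*j*k/7), reflections -> 0.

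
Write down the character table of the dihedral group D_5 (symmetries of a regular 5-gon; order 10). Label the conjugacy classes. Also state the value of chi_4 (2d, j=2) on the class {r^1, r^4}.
Conjugacy classes: {e} of size 1, {r^1, r^4} of size 2, {r^2, r^3} of size 2, {s, sr, ..., sr^4} of size 5.
Character table:
  irrep \ class              {e} (size 1)  {r^1, r^4} (size 2)  {r^2, r^3} (size 2)  {s, sr, ..., sr^4} (size 5)
  chi_1 (triv)               1             1                    1                    1                          
  chi_2 (sign: r->1, s->-1)  1             1                    1                    -1                         
  chi_3 (2d, j=1)            2             -1/2 + sqrt(5)/2     -sqrt(5)/2 - 1/2     0                          
  chi_4 (2d, j=2)            2             -sqrt(5)/2 - 1/2     -1/2 + sqrt(5)/2     0                          

Spot check: chi_4 (2d, j=2) on {r^1, r^4} = -sqrt(5)/2 - 1/2.

Justification: D_5 has order 2*5 = 10 with 4 conjugacy classes, hence 4 irreducibles. Sum of squared dims 1 + 1 + 4 + 4 = 10 = |G|. Linear characters come from the abelianisation; the 2-dimensional irreps have character r^k -> 2*cos(2*pi*j*k/5), reflections -> 0.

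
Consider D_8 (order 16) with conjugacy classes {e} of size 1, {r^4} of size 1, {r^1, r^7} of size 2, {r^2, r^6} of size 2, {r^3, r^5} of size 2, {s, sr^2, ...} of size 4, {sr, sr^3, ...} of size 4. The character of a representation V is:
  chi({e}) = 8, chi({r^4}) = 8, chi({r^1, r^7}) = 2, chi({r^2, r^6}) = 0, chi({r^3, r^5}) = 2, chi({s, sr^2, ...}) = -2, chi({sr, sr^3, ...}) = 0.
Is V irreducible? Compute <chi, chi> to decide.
Not irreducible (reducible): <chi, chi> = 10 > 1.

Proof sketch: <chi, chi> = (1/|G|) sum_C |C| * |chi(C)|^2 = (1/16)[1*|8|^2 + 1*|8|^2 + 2*|2|^2 + 2*|0|^2 + 2*|2|^2 + 4*|-2|^2 + 4*|0|^2]
  = (1/16)[(64) + (64) + (8) + (0) + (8) + (16) + (0)] = 160/16 = 10.
A character is irreducible iff <chi, chi> = 1, so this representation is reducible.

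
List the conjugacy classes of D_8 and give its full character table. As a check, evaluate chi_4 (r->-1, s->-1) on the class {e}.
Conjugacy classes: {e} of size 1, {r^4} of size 1, {r^1, r^7} of size 2, {r^2, r^6} of size 2, {r^3, r^5} of size 2, {s, sr^2, ...} of size 4, {sr, sr^3, ...} of size 4.
Character table:
  irrep \ class              {e} (size 1)  {r^4} (size 1)  {r^1, r^7} (size 2)  {r^2, r^6} (size 2)  {r^3, r^5} (size 2)  {s, sr^2, ...} (size 4)  {sr, sr^3, ...} (size 4)
  chi_1 (triv)               1             1               1                    1                    1                    1                        1                       
  chi_2 (sign: r->1, s->-1)  1             1               1                    1                    1                    -1                       -1                      
  chi_3 (r->-1, s->1)        1             1               -1                   1                    -1                   1                        -1                      
  chi_4 (r->-1, s->-1)       1             1               -1                   1                    -1                   -1                       1                       
  chi_5 (2d, j=1)            2             -2              sqrt(2)              0                    -sqrt(2)             0                        0                       
  chi_6 (2d, j=2)            2             2               0                    -2                   0                    0                        0                       
  chi_7 (2d, j=3)            2             -2              -sqrt(2)             0                    sqrt(2)              0                        0                       

Spot check: chi_4 (r->-1, s->-1) on {e} = 1.

Derivation: D_8 has order 2*8 = 16 with 7 conjugacy classes, hence 7 irreducibles. Sum of squared dims 1 + 1 + 1 + 1 + 4 + 4 + 4 = 16 = |G|. Linear characters come from the abelianisation; the 2-dimensional irreps have character r^k -> 2*cos(2*pi*j*k/8), reflections -> 0.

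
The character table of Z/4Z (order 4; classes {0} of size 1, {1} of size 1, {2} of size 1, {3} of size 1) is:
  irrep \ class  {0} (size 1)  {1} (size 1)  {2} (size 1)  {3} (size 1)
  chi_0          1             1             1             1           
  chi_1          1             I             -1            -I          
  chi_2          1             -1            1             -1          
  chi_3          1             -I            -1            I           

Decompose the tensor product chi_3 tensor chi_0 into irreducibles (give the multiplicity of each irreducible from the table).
chi_3 tensor chi_0 = chi_3 (all other irreducibles have multiplicity 0).

Working: The character of a tensor product is the pointwise product (chi_3 * chi_0)(C) = chi_3(C) * chi_0(C):
  {0}: (1)*(1), {1}: (-I)*(1), {2}: (-1)*(1), {3}: (I)*(1)
so (chi_3 * chi_0) takes values
  {0} -> 1, {1} -> -I, {2} -> -1, {3} -> I.
Now take the inner product of this character with each irreducible chi from the table, <chi_3*chi_0, chi> = (1/4) sum_C |C| (chi_3*chi_0)(C) conj(chi(C)):
  <chi_3*chi_0, chi_0> = (1/4)[1*(1)*conj(1) + 1*(-I)*conj(1) + 1*(-1)*conj(1) + 1*(I)*conj(1)]
      = (1/4)[(1) + (-I) + (-1) + (I)] = 0/4 = 0
  <chi_3*chi_0, chi_1> = (1/4)[1*(1)*conj(1) + 1*(-I)*conj(I) + 1*(-1)*conj(-1) + 1*(I)*conj(-I)]
      = (1/4)[(1) + (-1) + (1) + (-1)] = 0/4 = 0
  <chi_3*chi_0, chi_2> = (1/4)[1*(1)*conj(1) + 1*(-I)*conj(-1) + 1*(-1)*conj(1) + 1*(I)*conj(-1)]
      = (1/4)[(1) + (I) + (-1) + (-I)] = 0/4 = 0
  <chi_3*chi_0, chi_3> = (1/4)[1*(1)*conj(1) + 1*(-I)*conj(-I) + 1*(-1)*conj(-1) + 1*(I)*conj(I)]
      = (1/4)[(1) + (1) + (1) + (1)] = 4/4 = 1
(Exp terms are combined using exp(i*s)*conj(exp(i*t)) = exp(i*(s-t)), and sums of them are collapsed using the identity that for every m > 1 the m distinct m-th roots of unity sum to 0, e.g. 1 + exp(2*I*pi/3) + exp(-2*I*pi/3) = 0.)
Hence the multiplicities are chi_3: 1. Dimension check: dim(chi_3)*dim(chi_0) = 1*1 = 1 and sum (mult * dim) = 1*1 = 1.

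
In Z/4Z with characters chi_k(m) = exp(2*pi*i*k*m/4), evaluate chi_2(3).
chi_2(3) = zeta_4^6 = -1

Details: chi_2(3) = zeta_4^(2*3) = zeta_4^6. Since zeta_4^4 = 1, this equals zeta_4^2 = exp(2*pi*i*2/4) = -1.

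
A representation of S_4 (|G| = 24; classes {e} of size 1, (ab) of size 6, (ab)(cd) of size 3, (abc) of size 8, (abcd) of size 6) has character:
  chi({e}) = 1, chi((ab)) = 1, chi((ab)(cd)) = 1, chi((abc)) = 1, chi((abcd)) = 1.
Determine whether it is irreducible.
Irreducible: <chi, chi> = 1.

Argument: <chi, chi> = (1/|G|) sum_C |C| * |chi(C)|^2 = (1/24)[1*|1|^2 + 6*|1|^2 + 3*|1|^2 + 8*|1|^2 + 6*|1|^2]
  = (1/24)[(1) + (6) + (3) + (8) + (6)] = 24/24 = 1.
A character is irreducible iff <chi, chi> = 1, so this representation is irreducible.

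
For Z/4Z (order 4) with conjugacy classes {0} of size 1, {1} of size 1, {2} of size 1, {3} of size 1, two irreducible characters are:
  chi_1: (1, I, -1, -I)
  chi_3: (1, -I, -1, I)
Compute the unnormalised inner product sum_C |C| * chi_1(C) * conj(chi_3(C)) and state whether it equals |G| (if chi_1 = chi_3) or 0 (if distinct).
Sum = 0; so <chi_1, chi_3> = 0 (distinct irreducibles are orthogonal).

Working: Compute term by term over conjugacy classes (|C| * chi_1(C) * conj(chi_3(C))):
  1*(1)*conj(1) + 1*(I)*conj(-I) + 1*(-1)*conj(-1) + 1*(-I)*conj(I)
  = (1) + (-1) + (1) + (-1)
  = 0.
(Exp terms are combined using exp(i*s)*conj(exp(i*t)) = exp(i*(s-t)), and sums of them are collapsed using the identity that for every m > 1 the m distinct m-th roots of unity sum to 0, e.g. 1 + exp(2*I*pi/3) + exp(-2*I*pi/3) = 0.)
Dividing by |G| = 4 gives 0/4 = 0, matching the row-orthogonality relation <chi_1, chi_3> = [chi_1 = chi_3].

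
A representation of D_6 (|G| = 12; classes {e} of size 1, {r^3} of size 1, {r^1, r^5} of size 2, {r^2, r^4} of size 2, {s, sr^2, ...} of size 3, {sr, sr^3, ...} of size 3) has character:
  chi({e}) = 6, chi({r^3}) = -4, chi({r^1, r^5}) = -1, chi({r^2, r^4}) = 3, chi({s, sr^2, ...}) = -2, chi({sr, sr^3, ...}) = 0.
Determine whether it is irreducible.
Not irreducible (reducible): <chi, chi> = 7 > 1.

Argument: <chi, chi> = (1/|G|) sum_C |C| * |chi(C)|^2 = (1/12)[1*|6|^2 + 1*|-4|^2 + 2*|-1|^2 + 2*|3|^2 + 3*|-2|^2 + 3*|0|^2]
  = (1/12)[(36) + (16) + (2) + (18) + (12) + (0)] = 84/12 = 7.
A character is irreducible iff <chi, chi> = 1, so this representation is reducible.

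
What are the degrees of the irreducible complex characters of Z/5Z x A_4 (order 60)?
Dimensions: 1, 1, 1, 1, 1, 1, 1, 1, 1, 1, 1, 1, 1, 1, 1, 3, 3, 3, 3, 3

Reasoning: There are 20 irreducibles (= number of conjugacy classes). Their dimensions d_i satisfy sum d_i^2 = |G| = 60: 1 + 1 + 1 + 1 + 1 + 1 + 1 + 1 + 1 + 1 + 1 + 1 + 1 + 1 + 1 + 9 + 9 + 9 + 9 + 9 = 60. (For the product with Z/5Z: each of the 5 1-dim characters of Z/5Z tensors with each irrep of A_4, giving 5 copies of each A_4-dimension.)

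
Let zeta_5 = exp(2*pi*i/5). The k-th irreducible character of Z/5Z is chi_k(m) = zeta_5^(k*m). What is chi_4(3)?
chi_4(3) = zeta_5^12 = exp(4*I*pi/5)

Why: chi_4(3) = zeta_5^(4*3) = zeta_5^12. Since zeta_5^5 = 1, this equals zeta_5^2 = exp(2*pi*i*2/5) = exp(4*I*pi/5).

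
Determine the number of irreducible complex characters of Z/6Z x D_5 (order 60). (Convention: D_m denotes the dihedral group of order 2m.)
24

The number of irreducible complex representations of a finite group equals its number of conjugacy classes. For a direct product, #classes(G x H) = #classes(G) * #classes(H). Z/6Z has 6 classes (abelian), D_5 has 4 classes, so 6 * 4 = 24, so Z/6Z x D_5 (order 60) has exactly 24 irreducible complex representations.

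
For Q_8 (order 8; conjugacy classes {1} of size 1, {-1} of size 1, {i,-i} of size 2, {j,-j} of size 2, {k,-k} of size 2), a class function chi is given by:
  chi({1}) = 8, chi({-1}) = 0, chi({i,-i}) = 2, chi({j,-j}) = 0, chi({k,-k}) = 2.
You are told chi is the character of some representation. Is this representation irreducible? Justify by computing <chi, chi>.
Not irreducible (reducible): <chi, chi> = 10 > 1.

Details: <chi, chi> = (1/|G|) sum_C |C| * |chi(C)|^2 = (1/8)[1*|8|^2 + 1*|0|^2 + 2*|2|^2 + 2*|0|^2 + 2*|2|^2]
  = (1/8)[(64) + (0) + (8) + (0) + (8)] = 80/8 = 10.
A character is irreducible iff <chi, chi> = 1, so this representation is reducible.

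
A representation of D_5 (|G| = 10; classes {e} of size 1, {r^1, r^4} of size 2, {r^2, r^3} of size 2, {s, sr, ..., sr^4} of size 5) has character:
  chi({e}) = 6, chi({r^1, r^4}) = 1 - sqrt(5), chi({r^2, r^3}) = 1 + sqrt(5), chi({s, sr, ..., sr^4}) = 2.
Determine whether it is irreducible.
Not irreducible (reducible): <chi, chi> = 8 > 1.

<chi, chi> = (1/|G|) sum_C |C| * |chi(C)|^2 = (1/10)[1*|6|^2 + 2*|1 - sqrt(5)|^2 + 2*|1 + sqrt(5)|^2 + 5*|2|^2]
  = (1/10)[(36) + (12 - 4*sqrt(5)) + (4*sqrt(5) + 12) + (20)] = 80/10 = 8.
A character is irreducible iff <chi, chi> = 1, so this representation is reducible.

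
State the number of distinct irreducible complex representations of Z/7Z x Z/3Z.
21

Reasoning: The number of irreducible complex representations of a finite group equals its number of conjugacy classes. Z/7Z x Z/3Z is abelian of order 21, so every element is its own conjugacy class: 21 classes, so Z/7Z x Z/3Z (order 21) has exactly 21 irreducible complex representations.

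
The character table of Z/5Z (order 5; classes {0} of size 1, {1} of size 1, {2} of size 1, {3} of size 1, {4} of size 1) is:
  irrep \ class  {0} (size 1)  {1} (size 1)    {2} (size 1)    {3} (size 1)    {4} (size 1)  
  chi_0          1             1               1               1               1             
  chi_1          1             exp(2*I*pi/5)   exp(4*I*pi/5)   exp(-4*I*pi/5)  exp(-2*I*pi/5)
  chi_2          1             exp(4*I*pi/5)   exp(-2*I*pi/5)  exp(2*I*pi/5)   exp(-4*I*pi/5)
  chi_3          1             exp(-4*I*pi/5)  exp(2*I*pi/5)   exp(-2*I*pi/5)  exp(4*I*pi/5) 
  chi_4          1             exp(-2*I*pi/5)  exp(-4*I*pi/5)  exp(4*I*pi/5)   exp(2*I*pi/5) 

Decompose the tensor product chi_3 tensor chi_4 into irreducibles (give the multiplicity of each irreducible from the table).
chi_3 tensor chi_4 = chi_2 (all other irreducibles have multiplicity 0).

Justification: The character of a tensor product is the pointwise product (chi_3 * chi_4)(C) = chi_3(C) * chi_4(C):
  {0}: (1)*(1), {1}: (exp(-4*I*pi/5))*(exp(-2*I*pi/5)), {2}: (exp(2*I*pi/5))*(exp(-4*I*pi/5)), {3}: (exp(-2*I*pi/5))*(exp(4*I*pi/5)), {4}: (exp(4*I*pi/5))*(exp(2*I*pi/5))
so (chi_3 * chi_4) takes values
  {0} -> 1, {1} -> exp(4*I*pi/5), {2} -> exp(-2*I*pi/5), {3} -> exp(2*I*pi/5), {4} -> exp(-4*I*pi/5).
Now take the inner product of this character with each irreducible chi from the table, <chi_3*chi_4, chi> = (1/5) sum_C |C| (chi_3*chi_4)(C) conj(chi(C)):
  <chi_3*chi_4, chi_0> = (1/5)[1*(1)*conj(1) + 1*(exp(4*I*pi/5))*conj(1) + 1*(exp(-2*I*pi/5))*conj(1) + 1*(exp(2*I*pi/5))*conj(1) + 1*(exp(-4*I*pi/5))*conj(1)]
      = (1/5)[(1) + (exp(4*I*pi/5)) + (exp(-2*I*pi/5)) + (exp(2*I*pi/5)) + (exp(-4*I*pi/5))] = 0/5 = 0
  <chi_3*chi_4, chi_1> = (1/5)[1*(1)*conj(1) + 1*(exp(4*I*pi/5))*conj(exp(2*I*pi/5)) + 1*(exp(-2*I*pi/5))*conj(exp(4*I*pi/5)) + 1*(exp(2*I*pi/5))*conj(exp(-4*I*pi/5)) + 1*(exp(-4*I*pi/5))*conj(exp(-2*I*pi/5))]
      = (1/5)[(1) + (exp(2*I*pi/5)) + (exp(4*I*pi/5)) + (exp(-4*I*pi/5)) + (exp(-2*I*pi/5))] = 0/5 = 0
  <chi_3*chi_4, chi_2> = (1/5)[1*(1)*conj(1) + 1*(exp(4*I*pi/5))*conj(exp(4*I*pi/5)) + 1*(exp(-2*I*pi/5))*conj(exp(-2*I*pi/5)) + 1*(exp(2*I*pi/5))*conj(exp(2*I*pi/5)) + 1*(exp(-4*I*pi/5))*conj(exp(-4*I*pi/5))]
      = (1/5)[(1) + (1) + (1) + (1) + (1)] = 5/5 = 1
  <chi_3*chi_4, chi_3> = (1/5)[1*(1)*conj(1) + 1*(exp(4*I*pi/5))*conj(exp(-4*I*pi/5)) + 1*(exp(-2*I*pi/5))*conj(exp(2*I*pi/5)) + 1*(exp(2*I*pi/5))*conj(exp(-2*I*pi/5)) + 1*(exp(-4*I*pi/5))*conj(exp(4*I*pi/5))]
      = (1/5)[(1) + (exp(-2*I*pi/5)) + (exp(-4*I*pi/5)) + (exp(4*I*pi/5)) + (exp(2*I*pi/5))] = 0/5 = 0
  <chi_3*chi_4, chi_4> = (1/5)[1*(1)*conj(1) + 1*(exp(4*I*pi/5))*conj(exp(-2*I*pi/5)) + 1*(exp(-2*I*pi/5))*conj(exp(-4*I*pi/5)) + 1*(exp(2*I*pi/5))*conj(exp(4*I*pi/5)) + 1*(exp(-4*I*pi/5))*conj(exp(2*I*pi/5))]
      = (1/5)[(1) + (exp(-4*I*pi/5)) + (exp(2*I*pi/5)) + (exp(-2*I*pi/5)) + (exp(4*I*pi/5))] = 0/5 = 0
(Exp terms are combined using exp(i*s)*conj(exp(i*t)) = exp(i*(s-t)), and sums of them are collapsed using the identity that for every m > 1 the m distinct m-th roots of unity sum to 0, e.g. 1 + exp(2*I*pi/3) + exp(-2*I*pi/3) = 0.)
Hence the multiplicities are chi_2: 1. Dimension check: dim(chi_3)*dim(chi_4) = 1*1 = 1 and sum (mult * dim) = 1*1 = 1.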